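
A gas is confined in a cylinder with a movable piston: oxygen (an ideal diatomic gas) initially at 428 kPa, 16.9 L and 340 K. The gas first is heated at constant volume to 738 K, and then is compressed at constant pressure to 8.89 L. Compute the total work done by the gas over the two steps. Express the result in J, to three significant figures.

W_total ≈ -7440 J

Step 1 (isochoric): W = 0 (constant volume).
After step 1: P = 929 kPa (V unchanged).
Step 2 (isobaric): W = PΔV = (929 kPa)(8.89 − 16.9 L) = -7441 J.
W_total = 0 − 7441 = -7441 J.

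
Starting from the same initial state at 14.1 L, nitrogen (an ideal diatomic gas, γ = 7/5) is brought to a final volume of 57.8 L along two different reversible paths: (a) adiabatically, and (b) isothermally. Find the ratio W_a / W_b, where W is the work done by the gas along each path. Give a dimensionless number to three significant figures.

W_a / W_b ≈ 0.764

Path (a) adiabatic: W = P₁V₁(1 − (V₁/V₂)^(γ−1))/(γ−1) → W_a/(P₁V₁) = 1.078.
Path (b) isothermal: W = P₁V₁ ln(V₂/V₁) → W_b/(P₁V₁) = 1.411.
W_a / W_b = 1.078 / 1.411 = 0.7642.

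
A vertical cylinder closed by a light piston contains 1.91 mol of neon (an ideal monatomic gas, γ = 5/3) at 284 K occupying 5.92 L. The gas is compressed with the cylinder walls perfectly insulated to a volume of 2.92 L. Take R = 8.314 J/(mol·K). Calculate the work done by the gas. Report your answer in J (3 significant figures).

W ≈ -4070 J

Adiabatic: TV^(γ−1) = const with γ = 5/3.
T₂ = T₁ (V₁/V₂)^(γ−1) = 284 × (5.92/2.92)^0.667 = 284 × 1.602 = 454.9 K.
W_by = nCᵥ(T₁ − T₂) = (1.91)(12.47)(284 − 454.9) = -4071 J.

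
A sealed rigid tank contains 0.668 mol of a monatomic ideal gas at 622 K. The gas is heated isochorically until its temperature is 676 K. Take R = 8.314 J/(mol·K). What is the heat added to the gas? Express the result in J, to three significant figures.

Q ≈ 450 J

Constant volume ⇒ W = 0, so Q = ΔU = nCᵥΔT with Cᵥ = 3R/2 = 12.47 J/(mol·K).
ΔU = (0.668)(12.47)(676 − 622) = 449.9 J.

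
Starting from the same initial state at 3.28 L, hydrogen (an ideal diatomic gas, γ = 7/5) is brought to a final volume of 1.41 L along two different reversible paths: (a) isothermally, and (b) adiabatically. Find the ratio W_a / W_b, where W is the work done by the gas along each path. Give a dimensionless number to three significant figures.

Path (a) isothermal: W = P₁V₁ ln(V₂/V₁) → W_a/(P₁V₁) = -0.8443.
Path (b) adiabatic: W = P₁V₁(1 − (V₁/V₂)^(γ−1))/(γ−1) → W_b/(P₁V₁) = -1.004.
W_a / W_b = -0.8443 / -1.004 = 0.8406.

W_a / W_b ≈ 0.841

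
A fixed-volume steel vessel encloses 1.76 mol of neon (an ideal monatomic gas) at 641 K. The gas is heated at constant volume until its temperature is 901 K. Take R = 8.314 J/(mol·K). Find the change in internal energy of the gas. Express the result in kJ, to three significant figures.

ΔU ≈ 5.71 kJ

Constant volume ⇒ W = 0, so Q = ΔU = nCᵥΔT with Cᵥ = 3R/2 = 12.47 J/(mol·K).
ΔU = (1.76)(12.47)(901 − 641) = 5707 J.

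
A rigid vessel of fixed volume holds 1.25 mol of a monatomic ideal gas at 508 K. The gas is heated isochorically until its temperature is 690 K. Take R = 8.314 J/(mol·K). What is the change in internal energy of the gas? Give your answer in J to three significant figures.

Constant volume ⇒ W = 0, so Q = ΔU = nCᵥΔT with Cᵥ = 3R/2 = 12.47 J/(mol·K).
ΔU = (1.25)(12.47)(690 − 508) = 2837 J.

ΔU ≈ 2840 J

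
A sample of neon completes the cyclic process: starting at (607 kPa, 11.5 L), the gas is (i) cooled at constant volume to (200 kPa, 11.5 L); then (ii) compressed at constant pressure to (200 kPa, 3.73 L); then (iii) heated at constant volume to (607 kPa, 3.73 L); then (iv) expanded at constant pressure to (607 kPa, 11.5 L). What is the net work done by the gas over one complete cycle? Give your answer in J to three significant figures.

W_net ≈ 3160 J

Constant-volume legs do no work.
W(ii) = (200)(3.73 − 11.5) = -1554 J; W(iv) = (607)(11.5 − 3.73) = 4716 J.
W_net = -1554 + 4716 = 3162 J (the clockwise enclosed area).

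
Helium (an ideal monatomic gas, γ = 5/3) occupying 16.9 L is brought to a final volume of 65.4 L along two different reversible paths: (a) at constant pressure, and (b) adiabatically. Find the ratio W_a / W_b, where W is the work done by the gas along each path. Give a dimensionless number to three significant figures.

W_a / W_b ≈ 3.22

Path (a) isobaric: W = P₁(V₂ − V₁) → W_a/(P₁V₁) = 2.87.
Path (b) adiabatic: W = P₁V₁(1 − (V₁/V₂)^(γ−1))/(γ−1) → W_b/(P₁V₁) = 0.8914.
W_a / W_b = 2.87 / 0.8914 = 3.219.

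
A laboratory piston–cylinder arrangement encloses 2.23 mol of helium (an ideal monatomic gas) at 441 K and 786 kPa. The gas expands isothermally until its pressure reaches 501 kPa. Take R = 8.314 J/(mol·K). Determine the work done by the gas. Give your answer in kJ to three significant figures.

Isothermal process: W = nRT ln(V₂/V₁) = nRT ln(P₁/P₂).
W = (2.23)(8.314)(441) × ln(786/501)
  = 8176 × ln(1.569) = 8176 × 0.4504
W_by_gas = 3682 J.

W ≈ 3.68 kJ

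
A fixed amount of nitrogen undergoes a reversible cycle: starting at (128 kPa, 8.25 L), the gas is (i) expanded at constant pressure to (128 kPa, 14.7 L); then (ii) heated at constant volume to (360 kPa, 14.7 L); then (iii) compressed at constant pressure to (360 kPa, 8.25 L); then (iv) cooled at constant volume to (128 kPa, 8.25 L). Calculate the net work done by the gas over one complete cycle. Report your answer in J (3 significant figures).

Constant-volume legs do no work.
W(i) = (128)(14.7 − 8.25) = 825.6 J; W(iii) = (360)(8.25 − 14.7) = -2322 J.
W_net = 825.6 − 2322 = -1496 J (the counter-clockwise enclosed area).

W_net ≈ -1500 J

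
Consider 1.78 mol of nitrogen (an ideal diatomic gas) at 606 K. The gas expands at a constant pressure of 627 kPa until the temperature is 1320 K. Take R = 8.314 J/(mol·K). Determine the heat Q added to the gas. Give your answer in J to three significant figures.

Q ≈ 37000 J

Isobaric: W = nRΔT = (1.78)(8.314)(714) = 10566 J.
ΔU = nCᵥΔT with Cᵥ = 5R/2: ΔU = (1.78)(20.79)(714) = 26416 J.
Q = ΔU + W = 26416 + 10566 = 36983 J.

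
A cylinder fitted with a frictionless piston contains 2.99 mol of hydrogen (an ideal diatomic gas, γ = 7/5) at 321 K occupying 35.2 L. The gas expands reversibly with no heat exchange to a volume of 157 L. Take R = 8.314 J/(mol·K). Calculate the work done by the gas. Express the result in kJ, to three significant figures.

Adiabatic: TV^(γ−1) = const with γ = 7/5.
T₂ = T₁ (V₁/V₂)^(γ−1) = 321 × (35.2/157)^0.4 = 321 × 0.5499 = 176.5 K.
W_by = nCᵥ(T₁ − T₂) = (2.99)(20.79)(321 − 176.5) = 8980 J.

W ≈ 8.98 kJ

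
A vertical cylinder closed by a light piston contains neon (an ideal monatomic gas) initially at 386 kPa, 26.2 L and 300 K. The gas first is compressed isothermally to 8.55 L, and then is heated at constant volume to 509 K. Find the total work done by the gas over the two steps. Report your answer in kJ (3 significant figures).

W_total ≈ -11.3 kJ

Step 1 (isothermal): W = P₁V₁ ln(V₂/V₁) = (10113) ln(8.55/26.2) = -11325 J.
Step 2 (isochoric): W = 0 (constant volume).
W_total = -11325 + 0 = -11325 J.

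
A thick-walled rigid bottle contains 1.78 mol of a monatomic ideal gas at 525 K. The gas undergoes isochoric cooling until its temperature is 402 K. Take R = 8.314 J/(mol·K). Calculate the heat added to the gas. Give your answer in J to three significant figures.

Constant volume ⇒ W = 0, so Q = ΔU = nCᵥΔT with Cᵥ = 3R/2 = 12.47 J/(mol·K).
ΔU = (1.78)(12.47)(402 − 525) = -2730 J.

Q ≈ -2730 J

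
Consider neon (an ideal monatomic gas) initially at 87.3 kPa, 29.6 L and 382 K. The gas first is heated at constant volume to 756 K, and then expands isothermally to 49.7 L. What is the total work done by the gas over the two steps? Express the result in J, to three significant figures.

W_total ≈ 2650 J

Step 1 (isochoric): W = 0 (constant volume).
After step 1: P = 172.8 kPa (V unchanged).
Step 2 (isothermal): W = P₁V₁ ln(V₂/V₁) = (5114) ln(49.7/29.6) = 2650 J.
W_total = 0 + 2650 = 2650 J.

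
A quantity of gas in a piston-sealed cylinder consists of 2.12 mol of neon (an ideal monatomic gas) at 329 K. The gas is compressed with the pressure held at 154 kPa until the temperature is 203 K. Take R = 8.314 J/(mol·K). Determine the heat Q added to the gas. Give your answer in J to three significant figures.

Isobaric: W = nRΔT = (2.12)(8.314)(-126) = -2221 J.
ΔU = nCᵥΔT with Cᵥ = 3R/2: ΔU = (2.12)(12.47)(-126) = -3331 J.
Q = ΔU + W = -3331 − 2221 = -5552 J.

Q ≈ -5550 J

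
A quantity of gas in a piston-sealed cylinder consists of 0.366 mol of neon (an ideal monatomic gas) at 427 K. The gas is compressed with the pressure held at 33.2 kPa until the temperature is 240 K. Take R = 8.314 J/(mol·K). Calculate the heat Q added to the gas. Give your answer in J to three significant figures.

Q ≈ -1420 J

Isobaric: W = nRΔT = (0.366)(8.314)(-187) = -569 J.
ΔU = nCᵥΔT with Cᵥ = 3R/2: ΔU = (0.366)(12.47)(-187) = -853.5 J.
Q = ΔU + W = -853.5 − 569 = -1423 J.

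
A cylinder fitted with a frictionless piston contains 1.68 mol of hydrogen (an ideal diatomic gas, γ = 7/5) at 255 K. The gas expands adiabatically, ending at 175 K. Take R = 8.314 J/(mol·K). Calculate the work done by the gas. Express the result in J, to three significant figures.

W ≈ 2790 J

Adiabatic ⇒ Q = 0, so W_by = −ΔU = nCᵥ(T₁ − T₂).
Cᵥ = 5R/2 = 20.79 J/(mol·K).
W = (1.68)(20.79)(255 − 175) = 2794 J.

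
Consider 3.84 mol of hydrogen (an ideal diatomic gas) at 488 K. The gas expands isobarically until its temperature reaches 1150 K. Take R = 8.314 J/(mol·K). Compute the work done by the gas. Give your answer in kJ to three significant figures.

W ≈ 21.1 kJ

Isobaric: W = P ΔV = nR ΔT.
W = (3.84)(8.314)(1150 − 488) = 21135 J.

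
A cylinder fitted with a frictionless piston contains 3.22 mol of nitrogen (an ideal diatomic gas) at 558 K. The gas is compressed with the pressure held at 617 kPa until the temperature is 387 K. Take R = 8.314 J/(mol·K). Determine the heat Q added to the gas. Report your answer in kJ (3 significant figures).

Isobaric: W = nRΔT = (3.22)(8.314)(-171) = -4578 J.
ΔU = nCᵥΔT with Cᵥ = 5R/2: ΔU = (3.22)(20.79)(-171) = -11445 J.
Q = ΔU + W = -11445 − 4578 = -16022 J.

Q ≈ -16.0 kJ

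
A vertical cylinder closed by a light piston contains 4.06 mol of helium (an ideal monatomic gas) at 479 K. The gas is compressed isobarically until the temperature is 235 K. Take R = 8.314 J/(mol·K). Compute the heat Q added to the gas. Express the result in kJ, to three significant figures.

Isobaric: W = nRΔT = (4.06)(8.314)(-244) = -8236 J.
ΔU = nCᵥΔT with Cᵥ = 3R/2: ΔU = (4.06)(12.47)(-244) = -12354 J.
Q = ΔU + W = -12354 − 8236 = -20590 J.

Q ≈ -20.6 kJ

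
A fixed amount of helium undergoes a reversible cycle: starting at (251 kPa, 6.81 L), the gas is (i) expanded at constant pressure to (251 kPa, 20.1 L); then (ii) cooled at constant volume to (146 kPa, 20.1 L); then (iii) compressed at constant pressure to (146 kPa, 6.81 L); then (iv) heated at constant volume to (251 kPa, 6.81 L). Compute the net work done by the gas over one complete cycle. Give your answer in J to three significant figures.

W_net ≈ 1400 J

Constant-volume legs do no work.
W(i) = (251)(20.1 − 6.81) = 3336 J; W(iii) = (146)(6.81 − 20.1) = -1940 J.
W_net = 3336 − 1940 = 1395 J (the clockwise enclosed area).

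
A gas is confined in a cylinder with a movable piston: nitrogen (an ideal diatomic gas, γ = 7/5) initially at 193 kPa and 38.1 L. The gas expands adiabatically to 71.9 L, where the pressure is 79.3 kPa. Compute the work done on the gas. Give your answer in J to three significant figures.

W ≈ -4130 J

Adiabatic: W = (P₁V₁ − P₂V₂)/(γ − 1) with γ = 7/5.
P₁V₁ = 7353 J, P₂V₂ = 5702 J.
W = (7353 − 5702) / 0.4 = 4129 J.
Work on gas = −W_by = -4129 J.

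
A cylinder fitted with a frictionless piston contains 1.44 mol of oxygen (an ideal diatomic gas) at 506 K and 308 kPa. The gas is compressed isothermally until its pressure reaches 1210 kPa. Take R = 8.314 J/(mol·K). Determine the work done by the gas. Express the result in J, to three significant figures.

W ≈ -8290 J

Isothermal process: W = nRT ln(V₂/V₁) = nRT ln(P₁/P₂).
W = (1.44)(8.314)(506) × ln(308/1210)
  = 6058 × ln(0.2545) = 6058 × -1.368
W_by_gas = -8289 J.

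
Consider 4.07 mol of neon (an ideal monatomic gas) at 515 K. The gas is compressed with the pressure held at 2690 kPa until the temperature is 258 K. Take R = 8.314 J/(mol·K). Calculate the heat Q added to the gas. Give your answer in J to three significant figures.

Q ≈ -21700 J

Isobaric: W = nRΔT = (4.07)(8.314)(-257) = -8696 J.
ΔU = nCᵥΔT with Cᵥ = 3R/2: ΔU = (4.07)(12.47)(-257) = -13045 J.
Q = ΔU + W = -13045 − 8696 = -21741 J.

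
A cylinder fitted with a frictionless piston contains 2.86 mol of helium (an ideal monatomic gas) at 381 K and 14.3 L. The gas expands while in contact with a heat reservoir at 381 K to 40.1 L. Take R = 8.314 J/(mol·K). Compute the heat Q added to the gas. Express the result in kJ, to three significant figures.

Q ≈ 9.34 kJ

Isothermal ⇒ ΔU = 0, so Q = W = nRT ln(V₂/V₁).
Q = (2.86)(8.314)(381) ln(40.1/14.3) = 9059 × 1.031 = 9341 J.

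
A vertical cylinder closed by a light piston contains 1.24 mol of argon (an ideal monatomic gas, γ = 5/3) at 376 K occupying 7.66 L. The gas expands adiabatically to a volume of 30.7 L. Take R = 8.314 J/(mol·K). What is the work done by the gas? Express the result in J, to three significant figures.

W ≈ 3510 J

Adiabatic: TV^(γ−1) = const with γ = 5/3.
T₂ = T₁ (V₁/V₂)^(γ−1) = 376 × (7.66/30.7)^0.667 = 376 × 0.3963 = 149 K.
W_by = nCᵥ(T₁ − T₂) = (1.24)(12.47)(376 − 149) = 3510 J.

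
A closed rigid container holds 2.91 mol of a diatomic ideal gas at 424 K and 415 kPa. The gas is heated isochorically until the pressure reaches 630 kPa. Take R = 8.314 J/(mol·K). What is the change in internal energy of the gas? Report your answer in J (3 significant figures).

ΔU ≈ 13300 J

Constant volume ⇒ W = 0, so Q = ΔU = nCᵥΔT with Cᵥ = 5R/2 = 20.79 J/(mol·K).
At constant V, T₂/T₁ = P₂/P₁ ⇒ ΔT = T₁(P₂/P₁ − 1) = 424·(630/415 − 1) = 219.7 K.
ΔU = (2.91)(20.79)(219.7) = 13286 J.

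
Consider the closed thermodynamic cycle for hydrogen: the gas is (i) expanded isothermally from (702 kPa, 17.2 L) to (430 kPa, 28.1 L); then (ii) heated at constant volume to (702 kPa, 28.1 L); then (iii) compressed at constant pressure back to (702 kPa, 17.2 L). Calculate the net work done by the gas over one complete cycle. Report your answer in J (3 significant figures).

W_net ≈ -1720 J

Leg (i): W = PᵢVᵢ ln(V_f/Vᵢ) = (12074) ln(28.1/17.2) = 5927 J.
Leg (ii): W = 0.
Leg (iii): W = PΔV = (702)(17.2 − 28.1) = -7652 J.
W_net = 5927 − 7652 = -1725 J.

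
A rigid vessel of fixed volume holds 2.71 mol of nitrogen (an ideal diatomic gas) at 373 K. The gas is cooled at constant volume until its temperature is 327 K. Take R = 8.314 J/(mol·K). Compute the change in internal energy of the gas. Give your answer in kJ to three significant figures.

Constant volume ⇒ W = 0, so Q = ΔU = nCᵥΔT with Cᵥ = 5R/2 = 20.79 J/(mol·K).
ΔU = (2.71)(20.79)(327 − 373) = -2591 J.

ΔU ≈ -2.59 kJ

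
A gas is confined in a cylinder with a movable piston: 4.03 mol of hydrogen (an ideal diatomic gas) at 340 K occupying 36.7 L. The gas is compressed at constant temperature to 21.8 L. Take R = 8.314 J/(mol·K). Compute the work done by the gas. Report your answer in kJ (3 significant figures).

W ≈ -5.93 kJ

Isothermal: W = nRT ln(V₂/V₁).
W = (4.03)(8.314)(340) × ln(21.8/36.7)
  = 11392 × -0.5209
W_by_gas = -5934 J.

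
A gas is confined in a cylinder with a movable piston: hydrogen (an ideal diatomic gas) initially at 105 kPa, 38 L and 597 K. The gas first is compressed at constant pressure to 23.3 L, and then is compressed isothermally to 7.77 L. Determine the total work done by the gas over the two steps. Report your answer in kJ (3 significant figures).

Step 1 (isobaric): W = PΔV = (105 kPa)(23.3 − 38 L) = -1544 J.
After step 1: P = 105 kPa, V = 23.3 L, T = 366.1 K.
Step 2 (isothermal): W = P₁V₁ ln(V₂/V₁) = (2446) ln(7.77/23.3) = -2687 J.
W_total = -1544 − 2687 = -4230 J.

W_total ≈ -4.23 kJ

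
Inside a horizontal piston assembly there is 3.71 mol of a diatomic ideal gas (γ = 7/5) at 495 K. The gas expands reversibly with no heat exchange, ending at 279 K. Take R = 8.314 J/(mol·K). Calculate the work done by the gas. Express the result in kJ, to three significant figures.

Adiabatic ⇒ Q = 0, so W_by = −ΔU = nCᵥ(T₁ − T₂).
Cᵥ = 5R/2 = 20.79 J/(mol·K).
W = (3.71)(20.79)(495 − 279) = 16656 J.

W ≈ 16.7 kJ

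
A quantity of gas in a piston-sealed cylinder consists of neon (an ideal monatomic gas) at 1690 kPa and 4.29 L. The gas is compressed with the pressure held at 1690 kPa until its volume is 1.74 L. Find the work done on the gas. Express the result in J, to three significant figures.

Isobaric: W = P ΔV.
W = (1690 kPa)(1.74 − 4.29 L) = (1690)(-2.55) = -4310 J.
Work on gas = −W_by = 4310 J.

W ≈ 4310 J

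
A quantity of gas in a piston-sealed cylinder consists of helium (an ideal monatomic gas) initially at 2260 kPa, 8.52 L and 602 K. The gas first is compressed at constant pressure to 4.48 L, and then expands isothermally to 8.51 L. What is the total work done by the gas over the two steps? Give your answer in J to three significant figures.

W_total ≈ -2630 J

Step 1 (isobaric): W = PΔV = (2260 kPa)(4.48 − 8.52 L) = -9130 J.
After step 1: P = 2260 kPa, V = 4.48 L, T = 316.5 K.
Step 2 (isothermal): W = P₁V₁ ln(V₂/V₁) = (10125) ln(8.51/4.48) = 6496 J.
W_total = -9130 + 6496 = -2634 J.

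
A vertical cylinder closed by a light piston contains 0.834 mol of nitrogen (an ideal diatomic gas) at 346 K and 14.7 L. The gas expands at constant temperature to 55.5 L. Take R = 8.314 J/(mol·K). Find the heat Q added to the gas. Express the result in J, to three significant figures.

Isothermal ⇒ ΔU = 0, so Q = W = nRT ln(V₂/V₁).
Q = (0.834)(8.314)(346) ln(55.5/14.7) = 2399 × 1.329 = 3187 J.

Q ≈ 3190 J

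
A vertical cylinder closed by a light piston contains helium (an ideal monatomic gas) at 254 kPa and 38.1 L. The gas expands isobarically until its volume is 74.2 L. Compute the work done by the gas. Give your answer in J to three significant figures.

W ≈ 9170 J

Isobaric: W = P ΔV.
W = (254 kPa)(74.2 − 38.1 L) = (254)(36.1) = 9169 J.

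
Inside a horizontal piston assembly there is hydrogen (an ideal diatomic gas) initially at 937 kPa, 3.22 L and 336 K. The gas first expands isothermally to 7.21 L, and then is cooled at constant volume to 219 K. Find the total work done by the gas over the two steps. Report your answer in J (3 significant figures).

W_total ≈ 2430 J

Step 1 (isothermal): W = P₁V₁ ln(V₂/V₁) = (3017) ln(7.21/3.22) = 2432 J.
Step 2 (isochoric): W = 0 (constant volume).
W_total = 2432 + 0 = 2432 J.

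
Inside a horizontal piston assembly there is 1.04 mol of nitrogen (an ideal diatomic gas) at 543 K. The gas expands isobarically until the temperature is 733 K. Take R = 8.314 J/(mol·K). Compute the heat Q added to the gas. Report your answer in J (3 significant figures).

Q ≈ 5750 J

Isobaric: W = nRΔT = (1.04)(8.314)(190) = 1643 J.
ΔU = nCᵥΔT with Cᵥ = 5R/2: ΔU = (1.04)(20.79)(190) = 4107 J.
Q = ΔU + W = 4107 + 1643 = 5750 J.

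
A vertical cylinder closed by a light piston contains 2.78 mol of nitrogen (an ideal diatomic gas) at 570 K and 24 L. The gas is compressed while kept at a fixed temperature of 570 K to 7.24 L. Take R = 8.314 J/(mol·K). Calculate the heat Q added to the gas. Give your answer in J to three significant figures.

Q ≈ -15800 J

Isothermal ⇒ ΔU = 0, so Q = W = nRT ln(V₂/V₁).
Q = (2.78)(8.314)(570) ln(7.24/24) = 13174 × -1.198 = -15789 J.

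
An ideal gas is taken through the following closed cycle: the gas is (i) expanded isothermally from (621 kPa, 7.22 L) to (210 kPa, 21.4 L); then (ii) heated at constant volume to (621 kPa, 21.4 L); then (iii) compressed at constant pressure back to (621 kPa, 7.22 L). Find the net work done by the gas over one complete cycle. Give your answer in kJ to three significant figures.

Leg (i): W = PᵢVᵢ ln(V_f/Vᵢ) = (4484) ln(21.4/7.22) = 4872 J.
Leg (ii): W = 0.
Leg (iii): W = PΔV = (621)(7.22 − 21.4) = -8806 J.
W_net = 4872 − 8806 = -3934 J.

W_net ≈ -3.93 kJ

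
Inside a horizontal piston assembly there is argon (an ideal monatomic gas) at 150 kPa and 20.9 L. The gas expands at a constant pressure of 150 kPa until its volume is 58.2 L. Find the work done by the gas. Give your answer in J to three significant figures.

W ≈ 5600 J

Isobaric: W = P ΔV.
W = (150 kPa)(58.2 − 20.9 L) = (150)(37.3) = 5595 J.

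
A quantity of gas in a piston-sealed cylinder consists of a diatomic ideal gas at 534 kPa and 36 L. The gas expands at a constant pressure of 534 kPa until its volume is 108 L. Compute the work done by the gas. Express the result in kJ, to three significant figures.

W ≈ 38.4 kJ

Isobaric: W = P ΔV.
W = (534 kPa)(108 − 36 L) = (534)(72) = 38448 J.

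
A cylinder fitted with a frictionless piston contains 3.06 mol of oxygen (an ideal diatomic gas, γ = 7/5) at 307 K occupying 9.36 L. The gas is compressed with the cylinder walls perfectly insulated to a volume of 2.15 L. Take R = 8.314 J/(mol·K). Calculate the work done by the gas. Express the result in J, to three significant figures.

W ≈ -15600 J

Adiabatic: TV^(γ−1) = const with γ = 7/5.
T₂ = T₁ (V₁/V₂)^(γ−1) = 307 × (9.36/2.15)^0.4 = 307 × 1.801 = 552.9 K.
W_by = nCᵥ(T₁ − T₂) = (3.06)(20.79)(307 − 552.9) = -15642 J.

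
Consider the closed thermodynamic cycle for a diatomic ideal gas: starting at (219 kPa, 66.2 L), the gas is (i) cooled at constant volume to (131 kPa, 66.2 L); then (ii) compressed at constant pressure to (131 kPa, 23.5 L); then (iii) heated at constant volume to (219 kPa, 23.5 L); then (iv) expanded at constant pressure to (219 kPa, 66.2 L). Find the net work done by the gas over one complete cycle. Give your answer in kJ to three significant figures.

Constant-volume legs do no work.
W(ii) = (131)(23.5 − 66.2) = -5594 J; W(iv) = (219)(66.2 − 23.5) = 9351 J.
W_net = -5594 + 9351 = 3758 J (the clockwise enclosed area).

W_net ≈ 3.76 kJ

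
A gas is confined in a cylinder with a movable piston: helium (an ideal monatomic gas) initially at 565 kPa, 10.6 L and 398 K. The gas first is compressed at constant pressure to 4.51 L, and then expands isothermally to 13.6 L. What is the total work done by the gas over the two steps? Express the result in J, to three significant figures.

Step 1 (isobaric): W = PΔV = (565 kPa)(4.51 − 10.6 L) = -3441 J.
After step 1: P = 565 kPa, V = 4.51 L, T = 169.3 K.
Step 2 (isothermal): W = P₁V₁ ln(V₂/V₁) = (2548) ln(13.6/4.51) = 2813 J.
W_total = -3441 + 2813 = -628.3 J.

W_total ≈ -628 J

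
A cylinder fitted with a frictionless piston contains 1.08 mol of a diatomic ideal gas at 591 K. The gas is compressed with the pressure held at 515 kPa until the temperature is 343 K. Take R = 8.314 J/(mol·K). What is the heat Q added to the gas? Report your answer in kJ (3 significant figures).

Q ≈ -7.79 kJ

Isobaric: W = nRΔT = (1.08)(8.314)(-248) = -2227 J.
ΔU = nCᵥΔT with Cᵥ = 5R/2: ΔU = (1.08)(20.79)(-248) = -5567 J.
Q = ΔU + W = -5567 − 2227 = -7794 J.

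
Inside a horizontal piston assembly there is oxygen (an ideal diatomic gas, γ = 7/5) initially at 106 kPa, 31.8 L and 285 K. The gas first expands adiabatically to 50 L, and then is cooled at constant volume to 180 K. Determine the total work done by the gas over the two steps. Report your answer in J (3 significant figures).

Step 1 (adiabatic): W = (P₁V₁ − P₂V₂)/(γ−1) = (3371 − 2813)/0.4 = 1395 J.
Step 2 (isochoric): W = 0 (constant volume).
W_total = 1395 + 0 = 1395 J.

W_total ≈ 1400 J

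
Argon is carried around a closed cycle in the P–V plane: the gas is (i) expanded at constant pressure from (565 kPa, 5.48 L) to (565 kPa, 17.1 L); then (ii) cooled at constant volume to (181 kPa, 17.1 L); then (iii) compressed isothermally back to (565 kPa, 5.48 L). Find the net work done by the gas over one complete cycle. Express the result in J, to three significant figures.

Leg (i): W = PΔV = (565)(17.1 − 5.48) = 6565 J.
Leg (ii): W = 0.
Leg (iii): W = PᵢVᵢ ln(V_f/Vᵢ) = (3095) ln(5.48/17.1) = -3522 J.
W_net = 6565 − 3522 = 3043 J.

W_net ≈ 3040 J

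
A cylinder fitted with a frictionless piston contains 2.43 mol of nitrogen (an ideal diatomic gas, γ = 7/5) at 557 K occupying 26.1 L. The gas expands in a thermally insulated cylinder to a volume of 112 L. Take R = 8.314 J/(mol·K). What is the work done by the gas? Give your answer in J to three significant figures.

W ≈ 12400 J

Adiabatic: TV^(γ−1) = const with γ = 7/5.
T₂ = T₁ (V₁/V₂)^(γ−1) = 557 × (26.1/112)^0.4 = 557 × 0.5584 = 311 K.
W_by = nCᵥ(T₁ − T₂) = (2.43)(20.79)(557 − 311) = 12423 J.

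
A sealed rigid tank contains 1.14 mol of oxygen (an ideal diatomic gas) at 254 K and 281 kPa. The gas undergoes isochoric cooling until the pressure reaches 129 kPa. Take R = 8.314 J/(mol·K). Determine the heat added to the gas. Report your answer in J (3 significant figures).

Q ≈ -3260 J

Constant volume ⇒ W = 0, so Q = ΔU = nCᵥΔT with Cᵥ = 5R/2 = 20.79 J/(mol·K).
At constant V, T₂/T₁ = P₂/P₁ ⇒ ΔT = T₁(P₂/P₁ − 1) = 254·(129/281 − 1) = -137.4 K.
ΔU = (1.14)(20.79)(-137.4) = -3256 J.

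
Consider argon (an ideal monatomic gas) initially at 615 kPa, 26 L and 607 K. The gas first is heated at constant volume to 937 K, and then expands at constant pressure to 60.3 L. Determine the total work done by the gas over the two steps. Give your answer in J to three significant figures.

Step 1 (isochoric): W = 0 (constant volume).
After step 1: P = 949.3 kPa (V unchanged).
Step 2 (isobaric): W = PΔV = (949.3 kPa)(60.3 − 26 L) = 32563 J.
W_total = 0 + 32563 = 32563 J.

W_total ≈ 32600 J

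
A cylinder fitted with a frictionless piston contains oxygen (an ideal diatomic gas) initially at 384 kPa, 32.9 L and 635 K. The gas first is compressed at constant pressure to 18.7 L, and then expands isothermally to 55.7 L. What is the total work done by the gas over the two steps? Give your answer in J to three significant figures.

W_total ≈ 2380 J

Step 1 (isobaric): W = PΔV = (384 kPa)(18.7 − 32.9 L) = -5453 J.
After step 1: P = 384 kPa, V = 18.7 L, T = 360.9 K.
Step 2 (isothermal): W = P₁V₁ ln(V₂/V₁) = (7181) ln(55.7/18.7) = 7838 J.
W_total = -5453 + 7838 = 2385 J.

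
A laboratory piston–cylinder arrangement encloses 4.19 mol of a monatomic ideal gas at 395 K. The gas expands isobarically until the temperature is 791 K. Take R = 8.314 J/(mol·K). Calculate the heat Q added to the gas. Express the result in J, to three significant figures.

Isobaric: W = nRΔT = (4.19)(8.314)(396) = 13795 J.
ΔU = nCᵥΔT with Cᵥ = 3R/2: ΔU = (4.19)(12.47)(396) = 20692 J.
Q = ΔU + W = 20692 + 13795 = 34487 J.

Q ≈ 34500 J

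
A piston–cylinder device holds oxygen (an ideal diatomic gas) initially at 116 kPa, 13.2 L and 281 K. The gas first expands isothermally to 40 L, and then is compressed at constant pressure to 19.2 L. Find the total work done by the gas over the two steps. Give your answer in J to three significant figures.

Step 1 (isothermal): W = P₁V₁ ln(V₂/V₁) = (1531) ln(40/13.2) = 1698 J.
After step 1: P = 38.28 kPa, V = 40 L, T = 281 K.
Step 2 (isobaric): W = PΔV = (38.28 kPa)(19.2 − 40 L) = -796.2 J.
W_total = 1698 − 796.2 = 901.4 J.

W_total ≈ 901 J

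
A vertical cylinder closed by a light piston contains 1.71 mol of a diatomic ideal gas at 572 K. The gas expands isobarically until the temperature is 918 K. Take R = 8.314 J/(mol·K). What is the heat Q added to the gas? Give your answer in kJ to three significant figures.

Isobaric: W = nRΔT = (1.71)(8.314)(346) = 4919 J.
ΔU = nCᵥΔT with Cᵥ = 5R/2: ΔU = (1.71)(20.79)(346) = 12298 J.
Q = ΔU + W = 12298 + 4919 = 17217 J.

Q ≈ 17.2 kJ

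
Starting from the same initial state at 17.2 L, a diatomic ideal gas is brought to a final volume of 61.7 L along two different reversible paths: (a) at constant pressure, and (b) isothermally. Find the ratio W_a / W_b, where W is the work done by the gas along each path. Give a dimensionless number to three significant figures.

W_a / W_b ≈ 2.03

Path (a) isobaric: W = P₁(V₂ − V₁) → W_a/(P₁V₁) = 2.587.
Path (b) isothermal: W = P₁V₁ ln(V₂/V₁) → W_b/(P₁V₁) = 1.277.
W_a / W_b = 2.587 / 1.277 = 2.025.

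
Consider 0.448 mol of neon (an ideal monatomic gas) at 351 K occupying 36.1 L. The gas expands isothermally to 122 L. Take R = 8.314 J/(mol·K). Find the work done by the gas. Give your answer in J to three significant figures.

Isothermal: W = nRT ln(V₂/V₁).
W = (0.448)(8.314)(351) × ln(122/36.1)
  = 1307 × 1.218
W_by_gas = 1592 J.

W ≈ 1590 J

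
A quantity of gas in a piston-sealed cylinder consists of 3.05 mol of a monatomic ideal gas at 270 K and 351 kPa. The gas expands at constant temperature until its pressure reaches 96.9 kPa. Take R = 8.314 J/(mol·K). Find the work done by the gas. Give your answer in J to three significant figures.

Isothermal process: W = nRT ln(V₂/V₁) = nRT ln(P₁/P₂).
W = (3.05)(8.314)(270) × ln(351/96.9)
  = 6847 × ln(3.622) = 6847 × 1.287
W_by_gas = 8812 J.

W ≈ 8810 J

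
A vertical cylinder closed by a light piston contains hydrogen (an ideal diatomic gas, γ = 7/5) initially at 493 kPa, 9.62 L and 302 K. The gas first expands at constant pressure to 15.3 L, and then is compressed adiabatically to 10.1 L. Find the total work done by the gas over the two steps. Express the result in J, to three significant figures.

Step 1 (isobaric): W = PΔV = (493 kPa)(15.3 − 9.62 L) = 2800 J.
After step 1: P = 493 kPa, V = 15.3 L, T = 480.3 K.
Step 2 (adiabatic): W = (P₁V₁ − P₂V₂)/(γ−1) = (7543 − 8906)/0.4 = -3408 J.
W_total = 2800 − 3408 = -607.7 J.

W_total ≈ -608 J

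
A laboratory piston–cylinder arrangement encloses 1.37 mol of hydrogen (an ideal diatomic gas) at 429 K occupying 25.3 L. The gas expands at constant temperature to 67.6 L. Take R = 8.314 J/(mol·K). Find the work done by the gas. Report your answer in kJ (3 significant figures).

Isothermal: W = nRT ln(V₂/V₁).
W = (1.37)(8.314)(429) × ln(67.6/25.3)
  = 4886 × 0.9828
W_by_gas = 4802 J.

W ≈ 4.80 kJ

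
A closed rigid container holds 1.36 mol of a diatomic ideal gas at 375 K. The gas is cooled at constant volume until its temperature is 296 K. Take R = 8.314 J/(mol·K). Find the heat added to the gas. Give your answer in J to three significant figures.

Q ≈ -2230 J

Constant volume ⇒ W = 0, so Q = ΔU = nCᵥΔT with Cᵥ = 5R/2 = 20.79 J/(mol·K).
ΔU = (1.36)(20.79)(296 − 375) = -2233 J.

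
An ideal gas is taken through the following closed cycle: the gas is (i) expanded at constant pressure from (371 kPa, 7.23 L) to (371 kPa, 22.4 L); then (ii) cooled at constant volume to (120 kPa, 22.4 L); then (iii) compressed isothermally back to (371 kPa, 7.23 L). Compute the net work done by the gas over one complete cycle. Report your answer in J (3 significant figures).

W_net ≈ 2590 J

Leg (i): W = PΔV = (371)(22.4 − 7.23) = 5628 J.
Leg (ii): W = 0.
Leg (iii): W = PᵢVᵢ ln(V_f/Vᵢ) = (2688) ln(7.23/22.4) = -3040 J.
W_net = 5628 − 3040 = 2588 J.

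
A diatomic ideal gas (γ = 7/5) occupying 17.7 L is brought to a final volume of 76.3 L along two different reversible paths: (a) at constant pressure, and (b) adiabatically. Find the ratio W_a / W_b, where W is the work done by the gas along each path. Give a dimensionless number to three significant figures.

W_a / W_b ≈ 2.99

Path (a) isobaric: W = P₁(V₂ − V₁) → W_a/(P₁V₁) = 3.311.
Path (b) adiabatic: W = P₁V₁(1 − (V₁/V₂)^(γ−1))/(γ−1) → W_b/(P₁V₁) = 1.106.
W_a / W_b = 3.311 / 1.106 = 2.992.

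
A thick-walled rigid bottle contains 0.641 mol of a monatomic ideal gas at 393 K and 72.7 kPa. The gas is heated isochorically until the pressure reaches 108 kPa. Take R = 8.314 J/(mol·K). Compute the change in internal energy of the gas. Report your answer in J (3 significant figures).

ΔU ≈ 1530 J

Constant volume ⇒ W = 0, so Q = ΔU = nCᵥΔT with Cᵥ = 3R/2 = 12.47 J/(mol·K).
At constant V, T₂/T₁ = P₂/P₁ ⇒ ΔT = T₁(P₂/P₁ − 1) = 393·(108/72.7 − 1) = 190.8 K.
ΔU = (0.641)(12.47)(190.8) = 1525 J.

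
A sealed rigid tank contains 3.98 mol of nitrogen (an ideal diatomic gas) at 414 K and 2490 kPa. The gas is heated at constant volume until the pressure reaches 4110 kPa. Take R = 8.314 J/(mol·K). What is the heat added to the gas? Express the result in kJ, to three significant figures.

Q ≈ 22.3 kJ

Constant volume ⇒ W = 0, so Q = ΔU = nCᵥΔT with Cᵥ = 5R/2 = 20.79 J/(mol·K).
At constant V, T₂/T₁ = P₂/P₁ ⇒ ΔT = T₁(P₂/P₁ − 1) = 414·(4110/2490 − 1) = 269.3 K.
ΔU = (3.98)(20.79)(269.3) = 22282 J.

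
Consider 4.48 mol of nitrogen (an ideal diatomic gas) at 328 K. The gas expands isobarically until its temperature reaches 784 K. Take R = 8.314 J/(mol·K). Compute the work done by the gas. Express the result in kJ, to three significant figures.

Isobaric: W = P ΔV = nR ΔT.
W = (4.48)(8.314)(784 − 328) = 16985 J.

W ≈ 17.0 kJ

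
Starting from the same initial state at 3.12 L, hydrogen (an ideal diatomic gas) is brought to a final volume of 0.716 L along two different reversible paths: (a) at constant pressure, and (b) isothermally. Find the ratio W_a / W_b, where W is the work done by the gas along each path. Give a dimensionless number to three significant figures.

Path (a) isobaric: W = P₁(V₂ − V₁) → W_a/(P₁V₁) = -0.7705.
Path (b) isothermal: W = P₁V₁ ln(V₂/V₁) → W_b/(P₁V₁) = -1.472.
W_a / W_b = -0.7705 / -1.472 = 0.5235.

W_a / W_b ≈ 0.523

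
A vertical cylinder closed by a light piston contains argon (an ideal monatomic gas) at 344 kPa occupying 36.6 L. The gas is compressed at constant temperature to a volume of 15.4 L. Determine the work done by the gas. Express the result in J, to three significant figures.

W ≈ -10900 J

Isothermal: W = nRT ln(V₂/V₁) = P₁V₁ ln(V₂/V₁).
P₁V₁ = (344 kPa)(36.6 L) = 12590 J.
W = 12590 × ln(15.4/36.6) = 12590 × -0.8657
W_by_gas = -10899 J.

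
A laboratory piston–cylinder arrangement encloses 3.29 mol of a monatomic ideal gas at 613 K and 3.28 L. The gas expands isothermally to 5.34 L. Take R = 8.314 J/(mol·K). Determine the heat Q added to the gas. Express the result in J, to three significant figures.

Isothermal ⇒ ΔU = 0, so Q = W = nRT ln(V₂/V₁).
Q = (3.29)(8.314)(613) ln(5.34/3.28) = 16767 × 0.4874 = 8172 J.

Q ≈ 8170 J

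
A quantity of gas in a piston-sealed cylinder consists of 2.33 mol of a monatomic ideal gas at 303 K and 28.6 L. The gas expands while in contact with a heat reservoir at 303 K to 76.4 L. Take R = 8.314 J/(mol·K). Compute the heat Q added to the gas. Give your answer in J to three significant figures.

Q ≈ 5770 J

Isothermal ⇒ ΔU = 0, so Q = W = nRT ln(V₂/V₁).
Q = (2.33)(8.314)(303) ln(76.4/28.6) = 5870 × 0.9826 = 5767 J.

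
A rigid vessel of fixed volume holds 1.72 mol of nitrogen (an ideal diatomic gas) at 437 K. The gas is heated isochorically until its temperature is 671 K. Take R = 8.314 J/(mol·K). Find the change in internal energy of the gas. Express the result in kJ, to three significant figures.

Constant volume ⇒ W = 0, so Q = ΔU = nCᵥΔT with Cᵥ = 5R/2 = 20.79 J/(mol·K).
ΔU = (1.72)(20.79)(671 − 437) = 8366 J.

ΔU ≈ 8.37 kJ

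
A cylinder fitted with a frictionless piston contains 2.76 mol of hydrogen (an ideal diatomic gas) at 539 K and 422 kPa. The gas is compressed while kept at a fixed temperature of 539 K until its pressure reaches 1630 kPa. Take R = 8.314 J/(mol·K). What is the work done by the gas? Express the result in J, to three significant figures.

W ≈ -16700 J

Isothermal process: W = nRT ln(V₂/V₁) = nRT ln(P₁/P₂).
W = (2.76)(8.314)(539) × ln(422/1630)
  = 12368 × ln(0.2589) = 12368 × -1.351
W_by_gas = -16714 J.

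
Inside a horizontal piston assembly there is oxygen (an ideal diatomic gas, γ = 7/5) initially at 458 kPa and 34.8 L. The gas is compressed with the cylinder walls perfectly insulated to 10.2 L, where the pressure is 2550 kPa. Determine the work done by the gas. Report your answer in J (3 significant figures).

W ≈ -25200 J

Adiabatic: W = (P₁V₁ − P₂V₂)/(γ − 1) with γ = 7/5.
P₁V₁ = 15938 J, P₂V₂ = 26010 J.
W = (15938 − 26010) / 0.4 = -25179 J.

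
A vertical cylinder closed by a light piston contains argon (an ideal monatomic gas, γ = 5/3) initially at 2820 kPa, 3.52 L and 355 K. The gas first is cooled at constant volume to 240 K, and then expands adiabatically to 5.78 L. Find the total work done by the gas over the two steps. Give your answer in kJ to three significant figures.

W_total ≈ 2.83 kJ

Step 1 (isochoric): W = 0 (constant volume).
After step 1: P = 1906 kPa (V unchanged).
Step 2 (adiabatic): W = (P₁V₁ − P₂V₂)/(γ−1) = (6711 − 4822)/0.667 = 2834 J.
W_total = 0 + 2834 = 2834 J.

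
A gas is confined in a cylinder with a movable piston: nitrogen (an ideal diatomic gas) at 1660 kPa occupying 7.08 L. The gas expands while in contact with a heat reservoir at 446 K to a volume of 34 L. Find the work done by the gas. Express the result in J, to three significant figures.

W ≈ 18400 J

Isothermal: W = nRT ln(V₂/V₁) = P₁V₁ ln(V₂/V₁).
P₁V₁ = (1660 kPa)(7.08 L) = 11753 J.
W = 11753 × ln(34/7.08) = 11753 × 1.569
W_by_gas = 18441 J.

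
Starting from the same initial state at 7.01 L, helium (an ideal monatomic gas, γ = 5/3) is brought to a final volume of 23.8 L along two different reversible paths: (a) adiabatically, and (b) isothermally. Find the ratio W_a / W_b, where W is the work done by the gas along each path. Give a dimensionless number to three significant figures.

W_a / W_b ≈ 0.684

Path (a) adiabatic: W = P₁V₁(1 − (V₁/V₂)^(γ−1))/(γ−1) → W_a/(P₁V₁) = 0.836.
Path (b) isothermal: W = P₁V₁ ln(V₂/V₁) → W_b/(P₁V₁) = 1.222.
W_a / W_b = 0.836 / 1.222 = 0.6839.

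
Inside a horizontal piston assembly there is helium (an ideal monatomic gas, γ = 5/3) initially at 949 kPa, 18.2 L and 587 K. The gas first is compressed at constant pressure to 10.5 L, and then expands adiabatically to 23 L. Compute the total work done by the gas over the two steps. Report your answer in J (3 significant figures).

W_total ≈ -1220 J

Step 1 (isobaric): W = PΔV = (949 kPa)(10.5 − 18.2 L) = -7307 J.
After step 1: P = 949 kPa, V = 10.5 L, T = 338.7 K.
Step 2 (adiabatic): W = (P₁V₁ − P₂V₂)/(γ−1) = (9964 − 5908)/0.667 = 6085 J.
W_total = -7307 + 6085 = -1222 J.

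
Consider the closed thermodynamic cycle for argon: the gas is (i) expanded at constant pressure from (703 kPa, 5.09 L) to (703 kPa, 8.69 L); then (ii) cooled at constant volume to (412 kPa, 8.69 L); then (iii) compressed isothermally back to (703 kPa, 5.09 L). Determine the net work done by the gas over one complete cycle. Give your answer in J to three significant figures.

W_net ≈ 616 J

Leg (i): W = PΔV = (703)(8.69 − 5.09) = 2531 J.
Leg (ii): W = 0.
Leg (iii): W = PᵢVᵢ ln(V_f/Vᵢ) = (3580) ln(5.09/8.69) = -1915 J.
W_net = 2531 − 1915 = 615.7 J.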